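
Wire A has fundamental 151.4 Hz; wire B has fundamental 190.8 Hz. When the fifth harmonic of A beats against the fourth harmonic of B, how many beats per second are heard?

6.2 Hz

Fifth harmonic of the first: 5·151.4 = 757.0 Hz.
Fourth harmonic of the second: 4·190.8 = 763.2 Hz.
f_beat = |757.0 − 763.2| = 6.2 Hz.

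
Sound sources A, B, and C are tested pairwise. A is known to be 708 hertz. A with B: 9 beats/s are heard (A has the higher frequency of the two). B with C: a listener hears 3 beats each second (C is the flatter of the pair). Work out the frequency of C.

B is below A, so f_B = 708 − 9 = 699 Hz.
C is below B, so f_C = 699 − 3 = 696 Hz.

696 Hz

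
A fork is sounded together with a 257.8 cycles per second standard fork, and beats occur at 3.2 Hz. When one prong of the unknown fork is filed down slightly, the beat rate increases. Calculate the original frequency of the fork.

|f − 257.8| = 3.2, so the fork was at either 254.6 Hz or 261 Hz.
Filing a prong removes mass and raises the fork's frequency; the adjustment raises the fork's frequency.
The beat rate rose, so the adjustment moved the fork further from 257.8 Hz — it was already above the reference.

261 Hz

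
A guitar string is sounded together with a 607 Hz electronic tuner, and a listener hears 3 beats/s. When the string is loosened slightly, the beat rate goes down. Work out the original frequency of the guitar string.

610 Hz

|f − 607| = 3, so the guitar string was at either 604 Hz or 610 Hz.
Reducing tension lowers a string's frequency; the adjustment lowers the guitar string's frequency.
The beat rate fell, so the adjustment moved the guitar string toward 607 Hz — it must have started above the reference.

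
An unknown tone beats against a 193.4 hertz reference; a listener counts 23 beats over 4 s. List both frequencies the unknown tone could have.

187.65 Hz or 199.15 Hz

Beat frequency = 23/4 = 5.75 Hz.
|f − 193.4| = 5.75, so f = 193.4 ± 5.75.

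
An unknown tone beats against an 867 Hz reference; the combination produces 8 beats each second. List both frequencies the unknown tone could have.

|f − 867| = 8, so f = 867 ± 8.

859 Hz or 875 Hz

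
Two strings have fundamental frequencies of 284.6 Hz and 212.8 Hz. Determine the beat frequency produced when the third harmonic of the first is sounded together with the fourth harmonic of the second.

Third harmonic of the first: 3·284.6 = 853.8 Hz.
Fourth harmonic of the second: 4·212.8 = 851.2 Hz.
f_beat = |853.8 − 851.2| = 2.6 Hz.

2.6 Hz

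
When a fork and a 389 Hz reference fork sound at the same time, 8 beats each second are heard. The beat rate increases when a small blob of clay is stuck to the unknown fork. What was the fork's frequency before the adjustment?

381 Hz

|f − 389| = 8, so the fork was at either 381 Hz or 397 Hz.
Adding mass to a fork lowers its frequency; the adjustment lowers the fork's frequency.
The beat rate rose, so the adjustment moved the fork further from 389 Hz — it was already below the reference.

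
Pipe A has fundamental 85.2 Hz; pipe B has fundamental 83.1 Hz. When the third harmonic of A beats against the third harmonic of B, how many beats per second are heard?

6.3 Hz

Third harmonic of the first: 3·85.2 = 255.6 Hz.
Third harmonic of the second: 3·83.1 = 249.3 Hz.
f_beat = |255.6 − 249.3| = 6.3 Hz.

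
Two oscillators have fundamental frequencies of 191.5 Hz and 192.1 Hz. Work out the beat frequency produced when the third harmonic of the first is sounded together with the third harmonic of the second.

Third harmonic of the first: 3·191.5 = 574.5 Hz.
Third harmonic of the second: 3·192.1 = 576.3 Hz.
f_beat = |574.5 − 576.3| = 1.8 Hz.

1.8 Hz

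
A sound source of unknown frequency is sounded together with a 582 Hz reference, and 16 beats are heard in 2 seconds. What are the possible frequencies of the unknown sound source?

574 Hz or 590 Hz

Beat frequency = 16/2 = 8 Hz.
|f − 582| = 8, so f = 582 ± 8.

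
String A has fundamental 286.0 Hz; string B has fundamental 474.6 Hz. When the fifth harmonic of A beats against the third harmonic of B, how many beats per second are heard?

6.2 Hz

Fifth harmonic of the first: 5·286.0 = 1430.0 Hz.
Third harmonic of the second: 3·474.6 = 1423.8 Hz.
f_beat = |1430.0 − 1423.8| = 6.2 Hz.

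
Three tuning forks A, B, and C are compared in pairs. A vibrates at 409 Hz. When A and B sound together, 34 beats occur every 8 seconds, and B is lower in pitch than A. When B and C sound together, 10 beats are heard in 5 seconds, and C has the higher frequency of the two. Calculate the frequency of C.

406.75 Hz

A–B: Beat frequency = 34/8 = 4.25 Hz.
B is below A, so f_B = 409 − 4.25 = 404.75 Hz.
B–C: Beat frequency = 10/5 = 2 Hz.
C is above B, so f_C = 404.75 + 2 = 406.75 Hz.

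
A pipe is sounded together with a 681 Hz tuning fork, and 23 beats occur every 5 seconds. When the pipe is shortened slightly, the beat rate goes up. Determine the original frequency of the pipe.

685.6 Hz

Beat frequency = 23/5 = 4.6 Hz.
|f − 681| = 4.6, so the pipe was at either 676.4 Hz or 685.6 Hz.
A shorter pipe has a higher fundamental; the adjustment raises the pipe's frequency.
The beat rate rose, so the adjustment moved the pipe further from 681 Hz — it was already above the reference.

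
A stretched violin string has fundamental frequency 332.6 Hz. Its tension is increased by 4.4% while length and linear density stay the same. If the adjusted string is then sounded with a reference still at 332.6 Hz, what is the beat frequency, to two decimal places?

For a string, f ∝ √T, so the new frequency is 332.6·√1.044 = 339.8384 Hz.
f_beat = |339.8384 − 332.6| = 7.24 Hz.

7.24 Hz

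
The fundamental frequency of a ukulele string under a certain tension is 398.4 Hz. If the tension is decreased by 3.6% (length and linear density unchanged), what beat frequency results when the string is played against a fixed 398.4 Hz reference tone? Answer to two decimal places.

For a string, f ∝ √T, so the new frequency is 398.4·√0.964 = 391.1631 Hz.
f_beat = |391.1631 − 398.4| = 7.24 Hz.

7.24 Hz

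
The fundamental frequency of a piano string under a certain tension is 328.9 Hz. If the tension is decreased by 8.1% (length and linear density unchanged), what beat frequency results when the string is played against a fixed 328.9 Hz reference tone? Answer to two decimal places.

For a string, f ∝ √T, so the new frequency is 328.9·√0.919 = 315.2983 Hz.
f_beat = |315.2983 − 328.9| = 13.60 Hz.

13.60 Hz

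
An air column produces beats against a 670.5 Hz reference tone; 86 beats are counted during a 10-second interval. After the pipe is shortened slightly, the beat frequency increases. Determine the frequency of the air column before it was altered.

679.1 Hz

Beat frequency = 86/10 = 8.6 Hz.
|f − 670.5| = 8.6, so the air column was at either 661.9 Hz or 679.1 Hz.
A shorter pipe has a higher fundamental; the adjustment raises the air column's frequency.
The beat rate rose, so the adjustment moved the air column further from 670.5 Hz — it was already above the reference.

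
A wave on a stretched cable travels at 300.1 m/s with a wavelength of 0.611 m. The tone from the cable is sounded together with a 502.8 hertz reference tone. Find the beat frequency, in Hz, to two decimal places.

11.64 Hz

Source frequency f = v/λ = 300.1/0.611 = 491.1620 Hz.
f_beat = |491.1620 − 502.8| = 11.64 Hz.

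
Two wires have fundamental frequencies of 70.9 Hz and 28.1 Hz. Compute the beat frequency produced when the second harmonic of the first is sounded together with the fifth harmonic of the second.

1.3 Hz

Second harmonic of the first: 2·70.9 = 141.8 Hz.
Fifth harmonic of the second: 5·28.1 = 140.5 Hz.
f_beat = |141.8 − 140.5| = 1.3 Hz.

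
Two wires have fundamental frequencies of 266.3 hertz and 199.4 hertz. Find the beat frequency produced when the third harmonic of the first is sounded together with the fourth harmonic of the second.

1.3 Hz

Third harmonic of the first: 3·266.3 = 798.9 Hz.
Fourth harmonic of the second: 4·199.4 = 797.6 Hz.
f_beat = |798.9 − 797.6| = 1.3 Hz.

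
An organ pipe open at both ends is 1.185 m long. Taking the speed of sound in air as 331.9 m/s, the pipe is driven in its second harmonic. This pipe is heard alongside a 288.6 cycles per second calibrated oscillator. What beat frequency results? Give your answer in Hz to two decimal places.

8.52 Hz

Open pipe: f_n = n·v/(2L) = 2·331.9/(2·1.185) = 280.0844 Hz.
f_beat = |280.0844 − 288.6| = 8.52 Hz.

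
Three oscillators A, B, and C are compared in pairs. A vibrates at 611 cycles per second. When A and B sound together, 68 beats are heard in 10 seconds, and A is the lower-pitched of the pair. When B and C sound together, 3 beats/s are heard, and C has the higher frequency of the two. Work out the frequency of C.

620.8 Hz

A–B: Beat frequency = 68/10 = 6.8 Hz.
B is above A, so f_B = 611 + 6.8 = 617.8 Hz.
C is above B, so f_C = 617.8 + 3 = 620.8 Hz.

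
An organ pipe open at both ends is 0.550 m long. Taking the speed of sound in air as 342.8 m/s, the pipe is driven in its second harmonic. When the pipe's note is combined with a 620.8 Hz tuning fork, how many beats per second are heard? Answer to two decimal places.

Open pipe: f_n = n·v/(2L) = 2·342.8/(2·0.550) = 623.2727 Hz.
f_beat = |623.2727 − 620.8| = 2.47 Hz.

2.47 Hz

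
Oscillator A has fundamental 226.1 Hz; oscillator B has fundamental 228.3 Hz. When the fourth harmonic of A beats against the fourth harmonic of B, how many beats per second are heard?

Fourth harmonic of the first: 4·226.1 = 904.4 Hz.
Fourth harmonic of the second: 4·228.3 = 913.2 Hz.
f_beat = |904.4 − 913.2| = 8.8 Hz.

8.8 Hz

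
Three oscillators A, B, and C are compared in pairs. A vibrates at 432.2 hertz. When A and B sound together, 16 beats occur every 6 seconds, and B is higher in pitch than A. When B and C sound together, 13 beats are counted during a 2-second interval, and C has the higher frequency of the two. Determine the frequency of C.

A–B: Beat frequency = 16/6 = 2.6667 Hz.
B is above A, so f_B = 432.2 + 2.6667 = 434.8667 Hz.
B–C: Beat frequency = 13/2 = 6.5 Hz.
C is above B, so f_C = 434.8667 + 6.5 = 441.3667 Hz.

441.3667 Hz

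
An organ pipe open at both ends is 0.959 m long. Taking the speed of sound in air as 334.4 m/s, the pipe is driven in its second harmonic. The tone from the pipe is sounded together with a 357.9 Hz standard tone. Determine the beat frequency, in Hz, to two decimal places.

Open pipe: f_n = n·v/(2L) = 2·334.4/(2·0.959) = 348.6966 Hz.
f_beat = |348.6966 − 357.9| = 9.20 Hz.

9.20 Hz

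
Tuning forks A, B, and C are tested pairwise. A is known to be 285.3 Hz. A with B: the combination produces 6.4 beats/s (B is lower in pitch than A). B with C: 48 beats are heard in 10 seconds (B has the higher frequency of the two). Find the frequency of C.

274.1 Hz

B is below A, so f_B = 285.3 − 6.4 = 278.9 Hz.
B–C: Beat frequency = 48/10 = 4.8 Hz.
C is below B, so f_C = 278.9 − 4.8 = 274.1 Hz.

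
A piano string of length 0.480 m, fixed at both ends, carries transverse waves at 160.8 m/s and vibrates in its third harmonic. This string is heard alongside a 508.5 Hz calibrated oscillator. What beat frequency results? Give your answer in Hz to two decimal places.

6.00 Hz

For a string fixed at both ends, f_n = n·v/(2L) = 3·160.8/(2·0.480) = 502.5000 Hz.
f_beat = |502.5000 − 508.5| = 6.00 Hz.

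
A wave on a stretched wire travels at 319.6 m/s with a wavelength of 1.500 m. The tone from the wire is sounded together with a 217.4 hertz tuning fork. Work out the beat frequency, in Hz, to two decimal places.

4.33 Hz

Source frequency f = v/λ = 319.6/1.500 = 213.0667 Hz.
f_beat = |213.0667 − 217.4| = 4.33 Hz.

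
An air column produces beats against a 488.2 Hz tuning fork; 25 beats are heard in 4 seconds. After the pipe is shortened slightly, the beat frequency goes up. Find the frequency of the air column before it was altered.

494.45 Hz

Beat frequency = 25/4 = 6.25 Hz.
|f − 488.2| = 6.25, so the air column was at either 481.95 Hz or 494.45 Hz.
A shorter pipe has a higher fundamental; the adjustment raises the air column's frequency.
The beat rate rose, so the adjustment moved the air column further from 488.2 Hz — it was already above the reference.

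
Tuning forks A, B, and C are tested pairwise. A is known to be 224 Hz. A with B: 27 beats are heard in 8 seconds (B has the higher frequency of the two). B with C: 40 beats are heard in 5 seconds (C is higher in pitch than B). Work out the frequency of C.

A–B: Beat frequency = 27/8 = 3.375 Hz.
B is above A, so f_B = 224 + 3.375 = 227.375 Hz.
B–C: Beat frequency = 40/5 = 8 Hz.
C is above B, so f_C = 227.375 + 8 = 235.375 Hz.

235.375 Hz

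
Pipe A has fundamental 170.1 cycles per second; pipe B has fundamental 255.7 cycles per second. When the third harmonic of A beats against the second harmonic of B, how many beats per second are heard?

Third harmonic of the first: 3·170.1 = 510.3 Hz.
Second harmonic of the second: 2·255.7 = 511.4 Hz.
f_beat = |510.3 − 511.4| = 1.1 Hz.

1.1 Hz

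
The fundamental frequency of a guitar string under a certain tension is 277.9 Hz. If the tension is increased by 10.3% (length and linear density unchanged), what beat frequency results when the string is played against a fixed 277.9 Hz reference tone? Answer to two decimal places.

13.96 Hz

For a string, f ∝ √T, so the new frequency is 277.9·√1.103 = 291.8612 Hz.
f_beat = |291.8612 − 277.9| = 13.96 Hz.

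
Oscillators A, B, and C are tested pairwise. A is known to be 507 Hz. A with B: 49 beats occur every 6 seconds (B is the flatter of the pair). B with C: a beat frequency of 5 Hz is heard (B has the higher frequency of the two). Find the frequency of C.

A–B: Beat frequency = 49/6 = 8.1667 Hz.
B is below A, so f_B = 507 − 8.1667 = 498.8333 Hz.
C is below B, so f_C = 498.8333 − 5 = 493.8333 Hz.

493.8333 Hz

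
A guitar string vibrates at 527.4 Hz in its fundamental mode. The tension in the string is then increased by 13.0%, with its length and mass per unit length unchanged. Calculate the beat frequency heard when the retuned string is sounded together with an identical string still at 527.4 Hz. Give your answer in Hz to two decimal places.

For a string, f ∝ √T, so the new frequency is 527.4·√1.130 = 560.6339 Hz.
f_beat = |560.6339 − 527.4| = 33.23 Hz.

33.23 Hz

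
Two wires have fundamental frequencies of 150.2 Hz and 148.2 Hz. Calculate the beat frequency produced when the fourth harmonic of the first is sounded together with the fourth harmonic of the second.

8.0 Hz

Fourth harmonic of the first: 4·150.2 = 600.8 Hz.
Fourth harmonic of the second: 4·148.2 = 592.8 Hz.
f_beat = |600.8 − 592.8| = 8.0 Hz.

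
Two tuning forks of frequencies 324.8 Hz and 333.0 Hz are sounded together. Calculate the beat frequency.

8.2 Hz

Beats arise from superposition of two nearby frequencies; the beat rate is |f₁ − f₂|.
|324.8 − 333.0| = 8.2 Hz.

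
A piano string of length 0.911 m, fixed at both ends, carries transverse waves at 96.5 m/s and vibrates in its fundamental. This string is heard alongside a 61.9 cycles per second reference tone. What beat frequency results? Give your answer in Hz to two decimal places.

8.94 Hz

For a string fixed at both ends, f_n = n·v/(2L) = 1·96.5/(2·0.911) = 52.9638 Hz.
f_beat = |52.9638 − 61.9| = 8.94 Hz.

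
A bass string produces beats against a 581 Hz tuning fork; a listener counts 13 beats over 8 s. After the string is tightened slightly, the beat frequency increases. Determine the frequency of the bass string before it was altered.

582.625 Hz

Beat frequency = 13/8 = 1.625 Hz.
|f − 581| = 1.625, so the bass string was at either 579.375 Hz or 582.625 Hz.
Increasing tension raises a string's frequency; the adjustment raises the bass string's frequency.
The beat rate rose, so the adjustment moved the bass string further from 581 Hz — it was already above the reference.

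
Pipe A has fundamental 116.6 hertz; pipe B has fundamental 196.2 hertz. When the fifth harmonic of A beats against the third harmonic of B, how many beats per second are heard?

5.6 Hz

Fifth harmonic of the first: 5·116.6 = 583.0 Hz.
Third harmonic of the second: 3·196.2 = 588.6 Hz.
f_beat = |583.0 − 588.6| = 5.6 Hz.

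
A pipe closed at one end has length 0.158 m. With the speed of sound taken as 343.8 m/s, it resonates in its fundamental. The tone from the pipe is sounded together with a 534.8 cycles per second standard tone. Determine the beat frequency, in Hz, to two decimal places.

Closed pipe (odd harmonics): f_n = n·v/(4L) = 1·343.8/(4·0.158) = 543.9873 Hz.
f_beat = |543.9873 − 534.8| = 9.19 Hz.

9.19 Hz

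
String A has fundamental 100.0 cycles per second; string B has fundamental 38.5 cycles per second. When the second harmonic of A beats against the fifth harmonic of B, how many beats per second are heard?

7.5 Hz

Second harmonic of the first: 2·100.0 = 200.0 Hz.
Fifth harmonic of the second: 5·38.5 = 192.5 Hz.
f_beat = |200.0 − 192.5| = 7.5 Hz.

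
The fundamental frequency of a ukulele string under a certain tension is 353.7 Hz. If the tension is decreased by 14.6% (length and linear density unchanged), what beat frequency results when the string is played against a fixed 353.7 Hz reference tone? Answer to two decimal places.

For a string, f ∝ √T, so the new frequency is 353.7·√0.854 = 326.8617 Hz.
f_beat = |326.8617 − 353.7| = 26.84 Hz.

26.84 Hz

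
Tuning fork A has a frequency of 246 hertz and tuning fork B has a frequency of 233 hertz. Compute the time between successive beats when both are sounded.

0.077 s

f_beat = |246 − 233| = 13 Hz.
Beat period T = 1 / f_beat = 1 / 13 s.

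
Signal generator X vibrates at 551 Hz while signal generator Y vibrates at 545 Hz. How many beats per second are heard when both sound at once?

6 Hz

The beat frequency equals the magnitude of the frequency difference.
|551 − 545| = 6 Hz.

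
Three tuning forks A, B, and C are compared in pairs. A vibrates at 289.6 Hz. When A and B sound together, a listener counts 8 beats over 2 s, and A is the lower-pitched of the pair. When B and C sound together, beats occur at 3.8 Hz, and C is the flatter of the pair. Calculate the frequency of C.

289.8 Hz

A–B: Beat frequency = 8/2 = 4 Hz.
B is above A, so f_B = 289.6 + 4 = 293.6 Hz.
C is below B, so f_C = 293.6 − 3.8 = 289.8 Hz.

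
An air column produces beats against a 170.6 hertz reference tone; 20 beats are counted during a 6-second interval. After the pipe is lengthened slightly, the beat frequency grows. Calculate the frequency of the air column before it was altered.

167.2667 Hz

Beat frequency = 20/6 = 3.3333 Hz.
|f − 170.6| = 3.3333, so the air column was at either 167.2667 Hz or 173.9333 Hz.
A longer pipe has a lower fundamental; the adjustment lowers the air column's frequency.
The beat rate rose, so the adjustment moved the air column further from 170.6 Hz — it was already below the reference.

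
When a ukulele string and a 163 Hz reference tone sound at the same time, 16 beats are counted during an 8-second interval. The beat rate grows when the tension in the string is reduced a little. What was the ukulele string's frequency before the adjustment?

161 Hz

Beat frequency = 16/8 = 2 Hz.
|f − 163| = 2, so the ukulele string was at either 161 Hz or 165 Hz.
Lower tension means lower frequency; the adjustment lowers the ukulele string's frequency.
The beat rate rose, so the adjustment moved the ukulele string further from 163 Hz — it was already below the reference.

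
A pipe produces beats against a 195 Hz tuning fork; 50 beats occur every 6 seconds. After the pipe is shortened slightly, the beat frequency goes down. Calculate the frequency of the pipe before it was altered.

186.6667 Hz

Beat frequency = 50/6 = 8.3333 Hz.
|f − 195| = 8.3333, so the pipe was at either 186.6667 Hz or 203.3333 Hz.
A shorter pipe has a higher fundamental; the adjustment raises the pipe's frequency.
The beat rate fell, so the adjustment moved the pipe toward 195 Hz — it must have started below the reference.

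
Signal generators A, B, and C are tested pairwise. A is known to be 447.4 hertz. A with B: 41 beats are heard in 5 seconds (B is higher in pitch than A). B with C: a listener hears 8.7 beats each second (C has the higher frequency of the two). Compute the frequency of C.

464.3 Hz

A–B: Beat frequency = 41/5 = 8.2 Hz.
B is above A, so f_B = 447.4 + 8.2 = 455.6 Hz.
C is above B, so f_C = 455.6 + 8.7 = 464.3 Hz.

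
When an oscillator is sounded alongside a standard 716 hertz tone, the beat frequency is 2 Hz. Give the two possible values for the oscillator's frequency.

714 Hz or 718 Hz

|f − 716| = 2, so f = 716 ± 2.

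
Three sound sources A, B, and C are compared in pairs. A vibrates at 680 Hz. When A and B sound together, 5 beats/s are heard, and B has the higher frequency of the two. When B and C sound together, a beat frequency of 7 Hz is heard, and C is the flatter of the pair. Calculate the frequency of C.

B is above A, so f_B = 680 + 5 = 685 Hz.
C is below B, so f_C = 685 − 7 = 678 Hz.

678 Hz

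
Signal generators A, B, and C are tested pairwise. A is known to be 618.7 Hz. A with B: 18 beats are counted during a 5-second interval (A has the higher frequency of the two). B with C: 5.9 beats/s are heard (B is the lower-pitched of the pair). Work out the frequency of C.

A–B: Beat frequency = 18/5 = 3.6 Hz.
B is below A, so f_B = 618.7 − 3.6 = 615.1 Hz.
C is above B, so f_C = 615.1 + 5.9 = 621 Hz.

621 Hz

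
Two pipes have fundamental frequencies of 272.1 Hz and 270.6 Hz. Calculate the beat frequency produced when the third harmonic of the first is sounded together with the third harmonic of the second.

Third harmonic of the first: 3·272.1 = 816.3 Hz.
Third harmonic of the second: 3·270.6 = 811.8 Hz.
f_beat = |816.3 − 811.8| = 4.5 Hz.

4.5 Hz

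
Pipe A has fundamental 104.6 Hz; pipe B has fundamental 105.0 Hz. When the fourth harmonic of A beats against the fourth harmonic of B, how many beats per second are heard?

1.6 Hz

Fourth harmonic of the first: 4·104.6 = 418.4 Hz.
Fourth harmonic of the second: 4·105.0 = 420.0 Hz.
f_beat = |418.4 − 420.0| = 1.6 Hz.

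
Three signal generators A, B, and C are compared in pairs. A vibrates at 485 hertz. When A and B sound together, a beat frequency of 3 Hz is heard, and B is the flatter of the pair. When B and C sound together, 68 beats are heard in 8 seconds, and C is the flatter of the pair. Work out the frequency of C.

473.5 Hz

B is below A, so f_B = 485 − 3 = 482 Hz.
B–C: Beat frequency = 68/8 = 8.5 Hz.
C is below B, so f_C = 482 − 8.5 = 473.5 Hz.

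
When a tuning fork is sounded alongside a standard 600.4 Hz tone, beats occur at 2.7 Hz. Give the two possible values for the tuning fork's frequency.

|f − 600.4| = 2.7, so f = 600.4 ± 2.7.

597.7 Hz or 603.1 Hz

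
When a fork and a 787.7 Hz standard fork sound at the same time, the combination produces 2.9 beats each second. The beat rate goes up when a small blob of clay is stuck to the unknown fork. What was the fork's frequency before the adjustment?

|f − 787.7| = 2.9, so the fork was at either 784.8 Hz or 790.6 Hz.
Adding mass to a fork lowers its frequency; the adjustment lowers the fork's frequency.
The beat rate rose, so the adjustment moved the fork further from 787.7 Hz — it was already below the reference.

784.8 Hz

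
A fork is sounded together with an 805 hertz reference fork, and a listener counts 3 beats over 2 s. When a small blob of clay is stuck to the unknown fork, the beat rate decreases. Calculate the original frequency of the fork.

Beat frequency = 3/2 = 1.5 Hz.
|f − 805| = 1.5, so the fork was at either 803.5 Hz or 806.5 Hz.
Adding mass to a fork lowers its frequency; the adjustment lowers the fork's frequency.
The beat rate fell, so the adjustment moved the fork toward 805 Hz — it must have started above the reference.

806.5 Hz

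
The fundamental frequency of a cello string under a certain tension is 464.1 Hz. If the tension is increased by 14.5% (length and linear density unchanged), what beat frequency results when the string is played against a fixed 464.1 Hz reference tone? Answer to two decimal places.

32.51 Hz

For a string, f ∝ √T, so the new frequency is 464.1·√1.145 = 496.6087 Hz.
f_beat = |496.6087 − 464.1| = 32.51 Hz.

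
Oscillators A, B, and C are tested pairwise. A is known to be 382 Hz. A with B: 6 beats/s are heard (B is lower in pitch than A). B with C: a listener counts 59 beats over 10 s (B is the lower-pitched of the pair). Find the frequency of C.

B is below A, so f_B = 382 − 6 = 376 Hz.
B–C: Beat frequency = 59/10 = 5.9 Hz.
C is above B, so f_C = 376 + 5.9 = 381.9 Hz.

381.9 Hz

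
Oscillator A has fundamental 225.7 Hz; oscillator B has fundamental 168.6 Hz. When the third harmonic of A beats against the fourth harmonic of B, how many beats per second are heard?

2.7 Hz

Third harmonic of the first: 3·225.7 = 677.1 Hz.
Fourth harmonic of the second: 4·168.6 = 674.4 Hz.
f_beat = |677.1 − 674.4| = 2.7 Hz.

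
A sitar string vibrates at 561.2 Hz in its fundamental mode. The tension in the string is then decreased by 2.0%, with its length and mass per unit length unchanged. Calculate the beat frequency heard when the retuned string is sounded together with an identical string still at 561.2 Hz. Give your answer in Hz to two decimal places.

For a string, f ∝ √T, so the new frequency is 561.2·√0.980 = 555.5597 Hz.
f_beat = |555.5597 − 561.2| = 5.64 Hz.

5.64 Hz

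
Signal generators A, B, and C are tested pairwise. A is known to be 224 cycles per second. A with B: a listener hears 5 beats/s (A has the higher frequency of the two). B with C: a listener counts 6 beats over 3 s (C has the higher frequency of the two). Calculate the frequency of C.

B is below A, so f_B = 224 − 5 = 219 Hz.
B–C: Beat frequency = 6/3 = 2 Hz.
C is above B, so f_C = 219 + 2 = 221 Hz.

221 Hz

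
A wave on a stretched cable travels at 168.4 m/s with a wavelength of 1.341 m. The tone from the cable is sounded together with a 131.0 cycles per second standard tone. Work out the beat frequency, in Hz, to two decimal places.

5.42 Hz

Source frequency f = v/λ = 168.4/1.341 = 125.5779 Hz.
f_beat = |125.5779 − 131.0| = 5.42 Hz.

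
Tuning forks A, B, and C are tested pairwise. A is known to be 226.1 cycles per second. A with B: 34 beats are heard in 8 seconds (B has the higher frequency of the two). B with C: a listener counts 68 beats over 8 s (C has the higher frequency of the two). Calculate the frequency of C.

A–B: Beat frequency = 34/8 = 4.25 Hz.
B is above A, so f_B = 226.1 + 4.25 = 230.35 Hz.
B–C: Beat frequency = 68/8 = 8.5 Hz.
C is above B, so f_C = 230.35 + 8.5 = 238.85 Hz.

238.85 Hz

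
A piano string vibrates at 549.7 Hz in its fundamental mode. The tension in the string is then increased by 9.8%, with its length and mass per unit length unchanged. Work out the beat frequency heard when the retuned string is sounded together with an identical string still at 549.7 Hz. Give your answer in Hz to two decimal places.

For a string, f ∝ √T, so the new frequency is 549.7·√1.098 = 576.0059 Hz.
f_beat = |576.0059 − 549.7| = 26.31 Hz.

26.31 Hz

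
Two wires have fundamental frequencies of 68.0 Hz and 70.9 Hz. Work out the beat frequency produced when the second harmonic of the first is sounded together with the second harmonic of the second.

5.8 Hz

Second harmonic of the first: 2·68.0 = 136.0 Hz.
Second harmonic of the second: 2·70.9 = 141.8 Hz.
f_beat = |136.0 − 141.8| = 5.8 Hz.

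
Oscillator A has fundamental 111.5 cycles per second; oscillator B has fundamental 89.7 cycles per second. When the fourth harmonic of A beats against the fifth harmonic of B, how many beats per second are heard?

2.5 Hz

Fourth harmonic of the first: 4·111.5 = 446.0 Hz.
Fifth harmonic of the second: 5·89.7 = 448.5 Hz.
f_beat = |446.0 − 448.5| = 2.5 Hz.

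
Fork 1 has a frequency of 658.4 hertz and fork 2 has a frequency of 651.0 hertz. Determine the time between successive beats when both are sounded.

f_beat = |658.4 − 651.0| = 7.4 Hz.
Beat period T = 1 / f_beat = 1 / 7.4 s.

0.135 s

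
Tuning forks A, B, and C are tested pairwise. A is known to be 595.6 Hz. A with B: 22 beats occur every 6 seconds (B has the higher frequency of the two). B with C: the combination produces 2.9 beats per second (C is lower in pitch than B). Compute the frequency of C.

596.3667 Hz

A–B: Beat frequency = 22/6 = 3.6667 Hz.
B is above A, so f_B = 595.6 + 3.6667 = 599.2667 Hz.
C is below B, so f_C = 599.2667 − 2.9 = 596.3667 Hz.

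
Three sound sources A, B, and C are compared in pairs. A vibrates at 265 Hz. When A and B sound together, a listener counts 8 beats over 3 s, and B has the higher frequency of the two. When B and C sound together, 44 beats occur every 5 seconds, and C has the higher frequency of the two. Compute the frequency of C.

276.4667 Hz

A–B: Beat frequency = 8/3 = 2.6667 Hz.
B is above A, so f_B = 265 + 2.6667 = 267.6667 Hz.
B–C: Beat frequency = 44/5 = 8.8 Hz.
C is above B, so f_C = 267.6667 + 8.8 = 276.4667 Hz.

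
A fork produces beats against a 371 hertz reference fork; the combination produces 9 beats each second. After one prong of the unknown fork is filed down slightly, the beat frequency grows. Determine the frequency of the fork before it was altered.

|f − 371| = 9, so the fork was at either 362 Hz or 380 Hz.
Filing a prong removes mass and raises the fork's frequency; the adjustment raises the fork's frequency.
The beat rate rose, so the adjustment moved the fork further from 371 Hz — it was already above the reference.

380 Hz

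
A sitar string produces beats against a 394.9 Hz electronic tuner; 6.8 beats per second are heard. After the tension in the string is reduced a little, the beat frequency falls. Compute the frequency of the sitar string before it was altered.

|f − 394.9| = 6.8, so the sitar string was at either 388.1 Hz or 401.7 Hz.
Lower tension means lower frequency; the adjustment lowers the sitar string's frequency.
The beat rate fell, so the adjustment moved the sitar string toward 394.9 Hz — it must have started above the reference.

401.7 Hz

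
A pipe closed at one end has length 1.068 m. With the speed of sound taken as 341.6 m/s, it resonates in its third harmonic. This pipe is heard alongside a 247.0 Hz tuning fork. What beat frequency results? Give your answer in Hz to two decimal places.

Closed pipe (odd harmonics): f_n = n·v/(4L) = 3·341.6/(4·1.068) = 239.8876 Hz.
f_beat = |239.8876 − 247.0| = 7.11 Hz.

7.11 Hz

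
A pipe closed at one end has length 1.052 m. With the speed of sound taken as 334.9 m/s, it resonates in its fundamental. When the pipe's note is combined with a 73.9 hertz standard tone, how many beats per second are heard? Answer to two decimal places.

Closed pipe (odd harmonics): f_n = n·v/(4L) = 1·334.9/(4·1.052) = 79.5865 Hz.
f_beat = |79.5865 − 73.9| = 5.69 Hz.

5.69 Hz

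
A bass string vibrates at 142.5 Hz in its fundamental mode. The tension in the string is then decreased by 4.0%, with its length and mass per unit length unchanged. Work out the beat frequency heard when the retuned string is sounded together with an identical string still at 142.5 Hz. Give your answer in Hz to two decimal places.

2.88 Hz

For a string, f ∝ √T, so the new frequency is 142.5·√0.960 = 139.6209 Hz.
f_beat = |139.6209 − 142.5| = 2.88 Hz.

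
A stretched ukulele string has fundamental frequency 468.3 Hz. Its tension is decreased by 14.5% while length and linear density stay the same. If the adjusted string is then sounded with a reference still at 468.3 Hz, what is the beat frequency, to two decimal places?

For a string, f ∝ √T, so the new frequency is 468.3·√0.855 = 433.0193 Hz.
f_beat = |433.0193 − 468.3| = 35.28 Hz.

35.28 Hz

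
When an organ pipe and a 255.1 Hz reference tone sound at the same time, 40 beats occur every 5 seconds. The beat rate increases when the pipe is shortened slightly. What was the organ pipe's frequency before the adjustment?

263.1 Hz

Beat frequency = 40/5 = 8 Hz.
|f − 255.1| = 8, so the organ pipe was at either 247.1 Hz or 263.1 Hz.
A shorter pipe has a higher fundamental; the adjustment raises the organ pipe's frequency.
The beat rate rose, so the adjustment moved the organ pipe further from 255.1 Hz — it was already above the reference.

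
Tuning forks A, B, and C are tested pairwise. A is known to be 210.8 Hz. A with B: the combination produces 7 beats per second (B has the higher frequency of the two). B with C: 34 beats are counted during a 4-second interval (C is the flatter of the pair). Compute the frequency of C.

B is above A, so f_B = 210.8 + 7 = 217.8 Hz.
B–C: Beat frequency = 34/4 = 8.5 Hz.
C is below B, so f_C = 217.8 − 8.5 = 209.3 Hz.

209.3 Hz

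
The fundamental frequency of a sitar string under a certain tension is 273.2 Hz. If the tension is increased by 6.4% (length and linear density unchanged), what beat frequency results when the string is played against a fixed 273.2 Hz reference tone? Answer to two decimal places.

8.61 Hz

For a string, f ∝ √T, so the new frequency is 273.2·√1.064 = 281.8068 Hz.
f_beat = |281.8068 − 273.2| = 8.61 Hz.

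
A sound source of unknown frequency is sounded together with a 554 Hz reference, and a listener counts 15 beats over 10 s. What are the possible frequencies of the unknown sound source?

552.5 Hz or 555.5 Hz

Beat frequency = 15/10 = 1.5 Hz.
|f − 554| = 1.5, so f = 554 ± 1.5.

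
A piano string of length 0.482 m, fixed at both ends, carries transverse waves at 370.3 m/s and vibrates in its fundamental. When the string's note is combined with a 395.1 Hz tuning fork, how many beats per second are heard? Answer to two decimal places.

For a string fixed at both ends, f_n = n·v/(2L) = 1·370.3/(2·0.482) = 384.1286 Hz.
f_beat = |384.1286 − 395.1| = 10.97 Hz.

10.97 Hz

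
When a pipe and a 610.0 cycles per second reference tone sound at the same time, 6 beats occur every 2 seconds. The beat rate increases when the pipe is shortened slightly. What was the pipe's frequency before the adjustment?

613 Hz

Beat frequency = 6/2 = 3 Hz.
|f − 610.0| = 3, so the pipe was at either 607 Hz or 613 Hz.
A shorter pipe has a higher fundamental; the adjustment raises the pipe's frequency.
The beat rate rose, so the adjustment moved the pipe further from 610.0 Hz — it was already above the reference.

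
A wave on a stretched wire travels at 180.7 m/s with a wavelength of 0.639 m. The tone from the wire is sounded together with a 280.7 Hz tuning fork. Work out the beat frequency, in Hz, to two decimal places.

2.09 Hz

Source frequency f = v/λ = 180.7/0.639 = 282.7856 Hz.
f_beat = |282.7856 − 280.7| = 2.09 Hz.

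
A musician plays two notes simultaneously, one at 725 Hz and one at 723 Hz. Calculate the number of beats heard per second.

f_beat = |f₁ − f₂|.
|725 − 723| = 2 Hz.

2 Hz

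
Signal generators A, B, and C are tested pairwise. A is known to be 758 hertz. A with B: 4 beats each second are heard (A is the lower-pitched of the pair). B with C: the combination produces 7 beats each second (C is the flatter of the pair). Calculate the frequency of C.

B is above A, so f_B = 758 + 4 = 762 Hz.
C is below B, so f_C = 762 − 7 = 755 Hz.

755 Hz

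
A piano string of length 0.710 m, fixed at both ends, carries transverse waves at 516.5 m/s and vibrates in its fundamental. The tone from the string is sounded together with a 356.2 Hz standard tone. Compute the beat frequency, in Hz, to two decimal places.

For a string fixed at both ends, f_n = n·v/(2L) = 1·516.5/(2·0.710) = 363.7324 Hz.
f_beat = |363.7324 − 356.2| = 7.53 Hz.

7.53 Hz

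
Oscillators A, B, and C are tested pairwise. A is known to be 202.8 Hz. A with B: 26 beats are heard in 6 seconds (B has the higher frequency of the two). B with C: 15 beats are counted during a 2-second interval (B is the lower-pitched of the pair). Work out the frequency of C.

A–B: Beat frequency = 26/6 = 4.3333 Hz.
B is above A, so f_B = 202.8 + 4.3333 = 207.1333 Hz.
B–C: Beat frequency = 15/2 = 7.5 Hz.
C is above B, so f_C = 207.1333 + 7.5 = 214.6333 Hz.

214.6333 Hz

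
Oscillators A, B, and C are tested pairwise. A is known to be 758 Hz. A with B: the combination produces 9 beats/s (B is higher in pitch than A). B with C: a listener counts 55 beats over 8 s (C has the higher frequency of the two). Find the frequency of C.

B is above A, so f_B = 758 + 9 = 767 Hz.
B–C: Beat frequency = 55/8 = 6.875 Hz.
C is above B, so f_C = 767 + 6.875 = 773.875 Hz.

773.875 Hz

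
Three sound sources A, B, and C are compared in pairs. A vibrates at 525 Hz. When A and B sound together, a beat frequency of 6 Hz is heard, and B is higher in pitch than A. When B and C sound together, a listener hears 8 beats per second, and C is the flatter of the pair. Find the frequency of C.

523 Hz

B is above A, so f_B = 525 + 6 = 531 Hz.
C is below B, so f_C = 531 − 8 = 523 Hz.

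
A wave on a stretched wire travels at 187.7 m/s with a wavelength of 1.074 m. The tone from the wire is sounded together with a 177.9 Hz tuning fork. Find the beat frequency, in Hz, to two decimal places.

Source frequency f = v/λ = 187.7/1.074 = 174.7672 Hz.
f_beat = |174.7672 − 177.9| = 3.13 Hz.

3.13 Hz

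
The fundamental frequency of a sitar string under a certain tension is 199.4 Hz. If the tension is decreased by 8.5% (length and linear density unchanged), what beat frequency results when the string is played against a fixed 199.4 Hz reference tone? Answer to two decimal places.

For a string, f ∝ √T, so the new frequency is 199.4·√0.915 = 190.7373 Hz.
f_beat = |190.7373 − 199.4| = 8.66 Hz.

8.66 Hz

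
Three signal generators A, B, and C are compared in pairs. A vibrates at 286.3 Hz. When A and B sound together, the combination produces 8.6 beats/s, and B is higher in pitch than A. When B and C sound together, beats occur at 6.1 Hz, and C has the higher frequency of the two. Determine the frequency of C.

301 Hz

B is above A, so f_B = 286.3 + 8.6 = 294.9 Hz.
C is above B, so f_C = 294.9 + 6.1 = 301 Hz.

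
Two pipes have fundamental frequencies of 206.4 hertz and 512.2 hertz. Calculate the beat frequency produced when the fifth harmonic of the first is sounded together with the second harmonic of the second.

Fifth harmonic of the first: 5·206.4 = 1032.0 Hz.
Second harmonic of the second: 2·512.2 = 1024.4 Hz.
f_beat = |1032.0 − 1024.4| = 7.6 Hz.

7.6 Hz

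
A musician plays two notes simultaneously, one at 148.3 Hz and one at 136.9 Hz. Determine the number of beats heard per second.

11.4 Hz

Beats arise from superposition of two nearby frequencies; the beat rate is |f₁ − f₂|.
|148.3 − 136.9| = 11.4 Hz.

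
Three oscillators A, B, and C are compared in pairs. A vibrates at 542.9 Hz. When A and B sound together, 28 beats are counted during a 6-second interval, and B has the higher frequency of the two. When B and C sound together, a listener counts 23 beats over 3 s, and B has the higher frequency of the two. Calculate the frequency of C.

A–B: Beat frequency = 28/6 = 4.6667 Hz.
B is above A, so f_B = 542.9 + 4.6667 = 547.5667 Hz.
B–C: Beat frequency = 23/3 = 7.6667 Hz.
C is below B, so f_C = 547.5667 − 7.6667 = 539.9 Hz.

539.9 Hz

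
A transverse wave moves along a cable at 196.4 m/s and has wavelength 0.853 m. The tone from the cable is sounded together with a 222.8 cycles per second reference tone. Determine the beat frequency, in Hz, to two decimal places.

7.45 Hz

Source frequency f = v/λ = 196.4/0.853 = 230.2462 Hz.
f_beat = |230.2462 − 222.8| = 7.45 Hz.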